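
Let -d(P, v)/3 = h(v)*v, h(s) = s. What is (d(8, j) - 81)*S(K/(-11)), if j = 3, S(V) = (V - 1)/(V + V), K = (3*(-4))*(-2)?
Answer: -315/4 ≈ -78.750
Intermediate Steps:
K = 24 (K = -12*(-2) = 24)
S(V) = (-1 + V)/(2*V) (S(V) = (-1 + V)/((2*V)) = (-1 + V)*(1/(2*V)) = (-1 + V)/(2*V))
d(P, v) = -3*v² (d(P, v) = -3*v*v = -3*v²)
(d(8, j) - 81)*S(K/(-11)) = (-3*3² - 81)*((-1 + 24/(-11))/(2*((24/(-11))))) = (-3*9 - 81)*((-1 + 24*(-1/11))/(2*((24*(-1/11))))) = (-27 - 81)*((-1 - 24/11)/(2*(-24/11))) = -54*(-11)*(-35)/(24*11) = -108*35/48 = -315/4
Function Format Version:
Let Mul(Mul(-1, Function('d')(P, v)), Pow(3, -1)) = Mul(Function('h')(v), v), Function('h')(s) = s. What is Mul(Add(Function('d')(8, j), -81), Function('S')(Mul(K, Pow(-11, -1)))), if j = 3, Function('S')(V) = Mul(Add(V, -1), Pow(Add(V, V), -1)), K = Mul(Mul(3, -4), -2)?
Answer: Rational(-315, 4) ≈ -78.750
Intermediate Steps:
K = 24 (K = Mul(-12, -2) = 24)
Function('S')(V) = Mul(Rational(1, 2), Pow(V, -1), Add(-1, V)) (Function('S')(V) = Mul(Add(-1, V), Pow(Mul(2, V), -1)) = Mul(Add(-1, V), Mul(Rational(1, 2), Pow(V, -1))) = Mul(Rational(1, 2), Pow(V, -1), Add(-1, V)))
Function('d')(P, v) = Mul(-3, Pow(v, 2)) (Function('d')(P, v) = Mul(-3, Mul(v, v)) = Mul(-3, Pow(v, 2)))
Mul(Add(Function('d')(8, j), -81), Function('S')(Mul(K, Pow(-11, -1)))) = Mul(Add(Mul(-3, Pow(3, 2)), -81), Mul(Rational(1, 2), Pow(Mul(24, Pow(-11, -1)), -1), Add(-1, Mul(24, Pow(-11, -1))))) = Mul(Add(Mul(-3, 9), -81), Mul(Rational(1, 2), Pow(Mul(24, Rational(-1, 11)), -1), Add(-1, Mul(24, Rational(-1, 11))))) = Mul(Add(-27, -81), Mul(Rational(1, 2), Pow(Rational(-24, 11), -1), Add(-1, Rational(-24, 11)))) = Mul(-108, Mul(Rational(1, 2), Rational(-11, 24), Rational(-35, 11))) = Mul(-108, Rational(35, 48)) = Rational(-315, 4)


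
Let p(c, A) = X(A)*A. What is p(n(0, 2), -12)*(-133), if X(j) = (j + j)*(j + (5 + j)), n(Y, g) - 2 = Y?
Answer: 727776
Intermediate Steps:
n(Y, g) = 2 + Y
X(j) = 2*j*(5 + 2*j) (X(j) = (2*j)*(5 + 2*j) = 2*j*(5 + 2*j))
p(c, A) = 2*A²*(5 + 2*A) (p(c, A) = (2*A*(5 + 2*A))*A = 2*A²*(5 + 2*A))
p(n(0, 2), -12)*(-133) = ((-12)²*(10 + 4*(-12)))*(-133) = (144*(10 - 48))*(-133) = (144*(-38))*(-133) = -5472*(-133) = 727776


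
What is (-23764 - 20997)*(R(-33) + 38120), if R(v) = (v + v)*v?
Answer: -1803778778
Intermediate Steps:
R(v) = 2*v² (R(v) = (2*v)*v = 2*v²)
(-23764 - 20997)*(R(-33) + 38120) = (-23764 - 20997)*(2*(-33)² + 38120) = -44761*(2*1089 + 38120) = -44761*(2178 + 38120) = -44761*40298 = -1803778778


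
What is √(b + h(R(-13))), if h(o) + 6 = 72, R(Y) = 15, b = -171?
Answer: I*√105 ≈ 10.247*I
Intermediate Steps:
h(o) = 66 (h(o) = -6 + 72 = 66)
√(b + h(R(-13))) = √(-171 + 66) = √(-105) = I*√105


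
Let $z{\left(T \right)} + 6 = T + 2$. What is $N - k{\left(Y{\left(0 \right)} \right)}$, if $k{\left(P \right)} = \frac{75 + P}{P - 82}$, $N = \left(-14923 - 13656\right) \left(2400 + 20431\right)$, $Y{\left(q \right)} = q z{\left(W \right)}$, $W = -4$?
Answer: $- \frac{53503946143}{82} \approx -6.5249 \cdot 10^{8}$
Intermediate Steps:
$z{\left(T \right)} = -4 + T$ ($z{\left(T \right)} = -6 + \left(T + 2\right) = -6 + \left(2 + T\right) = -4 + T$)
$Y{\left(q \right)} = - 8 q$ ($Y{\left(q \right)} = q \left(-4 - 4\right) = q \left(-8\right) = - 8 q$)
$N = -652487149$ ($N = \left(-28579\right) 22831 = -652487149$)
$k{\left(P \right)} = \frac{75 + P}{-82 + P}$
$N - k{\left(Y{\left(0 \right)} \right)} = -652487149 - \frac{75 - 0}{-82 - 0} = -652487149 - \frac{75 + 0}{-82 + 0} = -652487149 - \frac{1}{-82} \cdot 75 = -652487149 - \left(- \frac{1}{82}\right) 75 = -652487149 - - \frac{75}{82} = -652487149 + \frac{75}{82} = - \frac{53503946143}{82}$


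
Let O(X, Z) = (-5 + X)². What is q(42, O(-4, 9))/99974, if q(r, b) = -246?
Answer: -123/49987 ≈ -0.0024606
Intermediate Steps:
q(42, O(-4, 9))/99974 = -246/99974 = -246*1/99974 = -123/49987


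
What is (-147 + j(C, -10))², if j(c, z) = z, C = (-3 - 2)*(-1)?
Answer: 24649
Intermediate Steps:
C = 5 (C = -5*(-1) = 5)
(-147 + j(C, -10))² = (-147 - 10)² = (-157)² = 24649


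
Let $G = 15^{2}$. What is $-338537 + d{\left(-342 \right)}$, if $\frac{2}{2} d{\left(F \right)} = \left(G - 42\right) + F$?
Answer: $-338696$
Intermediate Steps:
$G = 225$
$d{\left(F \right)} = 183 + F$ ($d{\left(F \right)} = \left(225 - 42\right) + F = 183 + F$)
$-338537 + d{\left(-342 \right)} = -338537 + \left(183 - 342\right) = -338537 - 159 = -338696$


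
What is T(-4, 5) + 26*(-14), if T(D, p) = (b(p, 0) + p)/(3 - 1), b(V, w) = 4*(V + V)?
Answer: -683/2 ≈ -341.50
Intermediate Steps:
b(V, w) = 8*V (b(V, w) = 4*(2*V) = 8*V)
T(D, p) = 9*p/2 (T(D, p) = (8*p + p)/(3 - 1) = (9*p)/2 = (9*p)*(½) = 9*p/2)
T(-4, 5) + 26*(-14) = (9/2)*5 + 26*(-14) = 45/2 - 364 = -683/2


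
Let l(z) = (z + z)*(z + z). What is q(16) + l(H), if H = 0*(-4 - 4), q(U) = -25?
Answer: -25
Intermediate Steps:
H = 0 (H = 0*(-8) = 0)
l(z) = 4*z² (l(z) = (2*z)*(2*z) = 4*z²)
q(16) + l(H) = -25 + 4*0² = -25 + 4*0 = -25 + 0 = -25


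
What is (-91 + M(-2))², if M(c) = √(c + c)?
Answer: 8277 - 364*I ≈ 8277.0 - 364.0*I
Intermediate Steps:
M(c) = √2*√c (M(c) = √(2*c) = √2*√c)
(-91 + M(-2))² = (-91 + √2*√(-2))² = (-91 + √2*(I*√2))² = (-91 + 2*I)²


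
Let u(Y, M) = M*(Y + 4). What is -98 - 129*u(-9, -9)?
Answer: -5903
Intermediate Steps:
u(Y, M) = M*(4 + Y)
-98 - 129*u(-9, -9) = -98 - (-1161)*(4 - 9) = -98 - (-1161)*(-5) = -98 - 129*45 = -98 - 5805 = -5903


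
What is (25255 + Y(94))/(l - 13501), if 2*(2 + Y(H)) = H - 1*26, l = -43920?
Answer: -25287/57421 ≈ -0.44038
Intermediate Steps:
Y(H) = -15 + H/2 (Y(H) = -2 + (H - 1*26)/2 = -2 + (H - 26)/2 = -2 + (-26 + H)/2 = -2 + (-13 + H/2) = -15 + H/2)
(25255 + Y(94))/(l - 13501) = (25255 + (-15 + (½)*94))/(-43920 - 13501) = (25255 + (-15 + 47))/(-57421) = (25255 + 32)*(-1/57421) = 25287*(-1/57421) = -25287/57421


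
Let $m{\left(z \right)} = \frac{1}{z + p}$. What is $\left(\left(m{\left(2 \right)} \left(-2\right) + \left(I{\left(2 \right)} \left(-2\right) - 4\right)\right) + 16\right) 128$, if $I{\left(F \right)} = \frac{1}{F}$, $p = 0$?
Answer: $1280$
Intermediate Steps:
$m{\left(z \right)} = \frac{1}{z}$ ($m{\left(z \right)} = \frac{1}{z + 0} = \frac{1}{z}$)
$\left(\left(m{\left(2 \right)} \left(-2\right) + \left(I{\left(2 \right)} \left(-2\right) - 4\right)\right) + 16\right) 128 = \left(\left(\frac{1}{2} \left(-2\right) - \left(4 - \frac{1}{2} \left(-2\right)\right)\right) + 16\right) 128 = \left(\left(\frac{1}{2} \left(-2\right) + \left(\frac{1}{2} \left(-2\right) - 4\right)\right) + 16\right) 128 = \left(\left(-1 - 5\right) + 16\right) 128 = \left(-6 + 16\right) 128 = 10 \cdot 128 = 1280$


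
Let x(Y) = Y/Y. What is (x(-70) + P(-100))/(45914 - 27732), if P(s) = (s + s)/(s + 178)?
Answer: -61/709098 ≈ -8.6025e-5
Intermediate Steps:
x(Y) = 1
P(s) = 2*s/(178 + s) (P(s) = (2*s)/(178 + s) = 2*s/(178 + s))
(x(-70) + P(-100))/(45914 - 27732) = (1 + 2*(-100)/(178 - 100))/(45914 - 27732) = (1 + 2*(-100)/78)/18182 = (1 + 2*(-100)*(1/78))*(1/18182) = (1 - 100/39)*(1/18182) = -61/39*1/18182 = -61/709098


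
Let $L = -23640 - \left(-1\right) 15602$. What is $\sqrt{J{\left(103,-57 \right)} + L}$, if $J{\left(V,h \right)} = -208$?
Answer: $i \sqrt{8246} \approx 90.807 i$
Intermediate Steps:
$L = -8038$ ($L = -23640 - -15602 = -23640 + 15602 = -8038$)
$\sqrt{J{\left(103,-57 \right)} + L} = \sqrt{-208 - 8038} = \sqrt{-8246} = i \sqrt{8246}$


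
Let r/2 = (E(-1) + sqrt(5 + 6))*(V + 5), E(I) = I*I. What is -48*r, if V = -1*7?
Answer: 192 + 192*sqrt(11) ≈ 828.79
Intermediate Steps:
V = -7
E(I) = I**2
r = -4 - 4*sqrt(11) (r = 2*(((-1)**2 + sqrt(5 + 6))*(-7 + 5)) = 2*((1 + sqrt(11))*(-2)) = 2*(-2 - 2*sqrt(11)) = -4 - 4*sqrt(11) ≈ -17.267)
-48*r = -48*(-4 - 4*sqrt(11)) = 192 + 192*sqrt(11)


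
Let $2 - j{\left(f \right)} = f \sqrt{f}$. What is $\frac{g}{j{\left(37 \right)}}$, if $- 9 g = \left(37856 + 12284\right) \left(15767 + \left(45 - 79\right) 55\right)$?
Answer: $\frac{1393591160}{455841} + \frac{25781436460 \sqrt{37}}{455841} \approx 3.4709 \cdot 10^{5}$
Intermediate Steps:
$j{\left(f \right)} = 2 - f^{\frac{3}{2}}$ ($j{\left(f \right)} = 2 - f \sqrt{f} = 2 - f^{\frac{3}{2}}$)
$g = - \frac{696795580}{9}$ ($g = - \frac{\left(37856 + 12284\right) \left(15767 + \left(45 - 79\right) 55\right)}{9} = - \frac{50140 \left(15767 - 1870\right)}{9} = - \frac{50140 \cdot 13897}{9} = \left(- \frac{1}{9}\right) 696795580 = - \frac{696795580}{9} \approx -7.7422 \cdot 10^{7}$)
$\frac{g}{j{\left(37 \right)}} = - \frac{696795580}{9 \left(2 - 37^{\frac{3}{2}}\right)} = - \frac{696795580}{9 \left(2 - 37 \sqrt{37}\right)}$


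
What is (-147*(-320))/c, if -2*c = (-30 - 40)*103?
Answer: 1344/103 ≈ 13.049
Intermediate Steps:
c = 3605 (c = -(-30 - 40)*103/2 = -(-35)*103 = -½*(-7210) = 3605)
(-147*(-320))/c = -147*(-320)/3605 = 47040*(1/3605) = 1344/103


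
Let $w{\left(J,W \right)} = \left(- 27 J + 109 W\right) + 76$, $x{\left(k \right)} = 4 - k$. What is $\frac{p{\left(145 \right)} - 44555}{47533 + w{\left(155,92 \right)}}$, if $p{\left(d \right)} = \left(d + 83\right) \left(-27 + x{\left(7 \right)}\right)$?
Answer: $- \frac{51395}{53452} \approx -0.96152$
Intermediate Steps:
$w{\left(J,W \right)} = 76 - 27 J + 109 W$
$p{\left(d \right)} = -2490 - 30 d$ ($p{\left(d \right)} = \left(d + 83\right) \left(-27 + \left(4 - 7\right)\right) = \left(83 + d\right) \left(-27 + \left(4 - 7\right)\right) = \left(83 + d\right) \left(-27 - 3\right) = \left(83 + d\right) \left(-30\right) = -2490 - 30 d$)
$\frac{p{\left(145 \right)} - 44555}{47533 + w{\left(155,92 \right)}} = \frac{\left(-2490 - 4350\right) - 44555}{47533 + \left(76 - 4185 + 109 \cdot 92\right)} = \frac{\left(-2490 - 4350\right) - 44555}{47533 + \left(76 - 4185 + 10028\right)} = \frac{-6840 - 44555}{47533 + 5919} = - \frac{51395}{53452}$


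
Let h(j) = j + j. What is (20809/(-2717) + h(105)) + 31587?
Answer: 86371640/2717 ≈ 31789.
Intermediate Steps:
h(j) = 2*j
(20809/(-2717) + h(105)) + 31587 = (20809/(-2717) + 2*105) + 31587 = (20809*(-1/2717) + 210) + 31587 = (-20809/2717 + 210) + 31587 = 549761/2717 + 31587 = 86371640/2717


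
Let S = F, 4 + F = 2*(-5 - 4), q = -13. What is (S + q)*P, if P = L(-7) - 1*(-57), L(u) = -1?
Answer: -1960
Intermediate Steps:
F = -22 (F = -4 + 2*(-5 - 4) = -4 + 2*(-9) = -4 - 18 = -22)
S = -22
P = 56 (P = -1 - 1*(-57) = -1 + 57 = 56)
(S + q)*P = (-22 - 13)*56 = -35*56 = -1960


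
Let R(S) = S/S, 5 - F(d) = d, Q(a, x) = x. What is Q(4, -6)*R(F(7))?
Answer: -6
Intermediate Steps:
F(d) = 5 - d
R(S) = 1
Q(4, -6)*R(F(7)) = -6*1 = -6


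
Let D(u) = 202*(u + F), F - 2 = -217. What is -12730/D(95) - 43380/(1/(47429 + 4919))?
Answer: -5504555524487/2424 ≈ -2.2709e+9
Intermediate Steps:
F = -215 (F = 2 - 217 = -215)
D(u) = -43430 + 202*u (D(u) = 202*(u - 215) = 202*(-215 + u) = -43430 + 202*u)
-12730/D(95) - 43380/(1/(47429 + 4919)) = -12730/(-43430 + 202*95) - 43380/(1/(47429 + 4919)) = -12730/(-43430 + 19190) - 43380/(1/52348) = -12730/(-24240) - 43380/1/52348 = -12730*(-1/24240) - 43380*52348 = 1273/2424 - 2270856240 = -5504555524487/2424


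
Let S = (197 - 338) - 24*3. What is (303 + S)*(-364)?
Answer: -32760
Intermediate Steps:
S = -213 (S = -141 - 72 = -213)
(303 + S)*(-364) = (303 - 213)*(-364) = 90*(-364) = -32760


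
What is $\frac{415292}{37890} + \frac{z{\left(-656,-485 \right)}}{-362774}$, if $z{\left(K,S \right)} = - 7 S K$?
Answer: $\frac{58760679202}{3436376715} \approx 17.1$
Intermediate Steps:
$z{\left(K,S \right)} = - 7 K S$
$\frac{415292}{37890} + \frac{z{\left(-656,-485 \right)}}{-362774} = \frac{415292}{37890} + \frac{\left(-7\right) \left(-656\right) \left(-485\right)}{-362774} = 415292 \cdot \frac{1}{37890} - - \frac{1113560}{181387} = \frac{207646}{18945} + \frac{1113560}{181387} = \frac{58760679202}{3436376715}$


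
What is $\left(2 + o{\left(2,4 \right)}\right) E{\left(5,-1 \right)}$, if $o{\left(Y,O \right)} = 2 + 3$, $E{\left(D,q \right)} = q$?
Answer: $-7$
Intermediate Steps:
$o{\left(Y,O \right)} = 5$
$\left(2 + o{\left(2,4 \right)}\right) E{\left(5,-1 \right)} = \left(2 + 5\right) \left(-1\right) = 7 \left(-1\right) = -7$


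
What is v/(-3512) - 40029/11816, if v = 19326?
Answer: -46117233/5187224 ≈ -8.8905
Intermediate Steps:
v/(-3512) - 40029/11816 = 19326/(-3512) - 40029/11816 = 19326*(-1/3512) - 40029*1/11816 = -9663/1756 - 40029/11816 = -46117233/5187224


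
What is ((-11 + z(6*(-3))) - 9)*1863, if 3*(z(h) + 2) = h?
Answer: -52164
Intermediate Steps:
z(h) = -2 + h/3
((-11 + z(6*(-3))) - 9)*1863 = ((-11 + (-2 + (6*(-3))/3)) - 9)*1863 = ((-11 + (-2 + (⅓)*(-18))) - 9)*1863 = ((-11 + (-2 - 6)) - 9)*1863 = ((-11 - 8) - 9)*1863 = (-19 - 9)*1863 = -28*1863 = -52164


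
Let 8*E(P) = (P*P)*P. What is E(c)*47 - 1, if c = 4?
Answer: 375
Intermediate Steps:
E(P) = P³/8 (E(P) = ((P*P)*P)/8 = (P²*P)/8 = P³/8)
E(c)*47 - 1 = ((⅛)*4³)*47 - 1 = ((⅛)*64)*47 - 1 = 8*47 - 1 = 376 - 1 = 375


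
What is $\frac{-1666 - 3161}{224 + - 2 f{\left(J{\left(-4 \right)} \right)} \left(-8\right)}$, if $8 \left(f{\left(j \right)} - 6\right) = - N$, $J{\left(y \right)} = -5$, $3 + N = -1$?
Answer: $- \frac{4827}{328} \approx -14.716$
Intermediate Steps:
$N = -4$ ($N = -3 - 1 = -4$)
$f{\left(j \right)} = \frac{13}{2}$ ($f{\left(j \right)} = 6 + \frac{\left(-1\right) \left(-4\right)}{8} = 6 + \frac{1}{8} \cdot 4 = 6 + \frac{1}{2} = \frac{13}{2}$)
$\frac{-1666 - 3161}{224 + - 2 f{\left(J{\left(-4 \right)} \right)} \left(-8\right)} = \frac{-1666 - 3161}{224 + \left(-2\right) \frac{13}{2} \left(-8\right)} = - \frac{4827}{224 - -104} = - \frac{4827}{224 + 104} = - \frac{4827}{328}$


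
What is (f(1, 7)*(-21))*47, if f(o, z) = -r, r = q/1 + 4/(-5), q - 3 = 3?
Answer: 25662/5 ≈ 5132.4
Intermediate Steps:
q = 6 (q = 3 + 3 = 6)
r = 26/5 (r = 6/1 + 4/(-5) = 6*1 + 4*(-1/5) = 6 - 4/5 = 26/5 ≈ 5.2000)
f(o, z) = -26/5 (f(o, z) = -1*26/5 = -26/5)
(f(1, 7)*(-21))*47 = -26/5*(-21)*47 = (546/5)*47 = 25662/5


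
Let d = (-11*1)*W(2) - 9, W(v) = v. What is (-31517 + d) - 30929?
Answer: -62477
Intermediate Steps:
d = -31 (d = -11*1*2 - 9 = -11*2 - 9 = -22 - 9 = -31)
(-31517 + d) - 30929 = (-31517 - 31) - 30929 = -31548 - 30929 = -62477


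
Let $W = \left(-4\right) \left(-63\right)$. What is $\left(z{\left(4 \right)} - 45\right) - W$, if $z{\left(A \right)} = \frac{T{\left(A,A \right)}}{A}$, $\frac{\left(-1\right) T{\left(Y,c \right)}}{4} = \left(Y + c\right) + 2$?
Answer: $-307$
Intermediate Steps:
$W = 252$
$T{\left(Y,c \right)} = -8 - 4 Y - 4 c$ ($T{\left(Y,c \right)} = - 4 \left(\left(Y + c\right) + 2\right) = - 4 \left(2 + Y + c\right) = -8 - 4 Y - 4 c$)
$z{\left(A \right)} = \frac{-8 - 8 A}{A}$ ($z{\left(A \right)} = \frac{-8 - 4 A - 4 A}{A} = \frac{-8 - 8 A}{A}$)
$\left(z{\left(4 \right)} - 45\right) - W = \left(\left(-8 - \frac{8}{4}\right) - 45\right) - 252 = \left(\left(-8 - 2\right) - 45\right) - 252 = \left(-10 - 45\right) - 252 = -55 - 252 = -307$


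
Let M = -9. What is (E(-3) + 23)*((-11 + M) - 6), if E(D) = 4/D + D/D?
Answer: -1768/3 ≈ -589.33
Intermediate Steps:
E(D) = 1 + 4/D (E(D) = 4/D + 1 = 1 + 4/D)
(E(-3) + 23)*((-11 + M) - 6) = ((4 - 3)/(-3) + 23)*((-11 - 9) - 6) = (-⅓*1 + 23)*(-20 - 6) = (-⅓ + 23)*(-26) = (68/3)*(-26) = -1768/3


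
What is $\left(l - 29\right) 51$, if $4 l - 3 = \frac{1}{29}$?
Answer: $- \frac{41769}{29} \approx -1440.3$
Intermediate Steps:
$l = \frac{22}{29}$ ($l = \frac{3}{4} + \frac{1}{4 \cdot 29} = \frac{3}{4} + \frac{1}{4} \cdot \frac{1}{29} = \frac{3}{4} + \frac{1}{116} = \frac{22}{29} \approx 0.75862$)
$\left(l - 29\right) 51 = \left(\frac{22}{29} - 29\right) 51 = \left(- \frac{819}{29}\right) 51 = - \frac{41769}{29}$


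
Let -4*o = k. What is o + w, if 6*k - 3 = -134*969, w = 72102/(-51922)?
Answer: 1123329633/207688 ≈ 5408.7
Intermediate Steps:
w = -36051/25961 (w = 72102*(-1/51922) = -36051/25961 ≈ -1.3887)
k = -43281/2 (k = ½ + (-134*969)/6 = ½ + (⅙)*(-129846) = ½ - 21641 = -43281/2 ≈ -21641.)
o = 43281/8 (o = -¼*(-43281/2) = 43281/8 ≈ 5410.1)
o + w = 43281/8 - 36051/25961 = 1123329633/207688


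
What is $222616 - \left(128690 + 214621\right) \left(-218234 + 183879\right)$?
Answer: $11794672021$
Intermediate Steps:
$222616 - \left(128690 + 214621\right) \left(-218234 + 183879\right) = 222616 - 343311 \left(-34355\right) = 222616 - -11794449405 = 222616 + 11794449405 = 11794672021$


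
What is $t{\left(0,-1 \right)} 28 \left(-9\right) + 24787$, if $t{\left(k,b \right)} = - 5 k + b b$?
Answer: $24535$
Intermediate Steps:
$t{\left(k,b \right)} = b^{2} - 5 k$ ($t{\left(k,b \right)} = - 5 k + b^{2} = b^{2} - 5 k$)
$t{\left(0,-1 \right)} 28 \left(-9\right) + 24787 = \left(\left(-1\right)^{2} - 0\right) 28 \left(-9\right) + 24787 = \left(1 + 0\right) 28 \left(-9\right) + 24787 = 1 \cdot 28 \left(-9\right) + 24787 = 28 \left(-9\right) + 24787 = -252 + 24787 = 24535$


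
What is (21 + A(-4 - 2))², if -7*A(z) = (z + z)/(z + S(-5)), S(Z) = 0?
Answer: 21025/49 ≈ 429.08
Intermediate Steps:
A(z) = -2/7 (A(z) = -(z + z)/(7*(z + 0)) = -2*z/(7*z) = -⅐*2 = -2/7)
(21 + A(-4 - 2))² = (21 - 2/7)² = (145/7)² = 21025/49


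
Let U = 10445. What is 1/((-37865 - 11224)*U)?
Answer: -1/512734605 ≈ -1.9503e-9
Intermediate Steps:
1/((-37865 - 11224)*U) = 1/(-37865 - 11224*10445) = (1/10445)/(-49089) = -1/49089*1/10445 = -1/512734605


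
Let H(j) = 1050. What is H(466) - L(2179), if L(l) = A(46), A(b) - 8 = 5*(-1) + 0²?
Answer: 1047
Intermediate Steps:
A(b) = 3 (A(b) = 8 + (5*(-1) + 0²) = 8 + (-5 + 0) = 8 - 5 = 3)
L(l) = 3
H(466) - L(2179) = 1050 - 1*3 = 1050 - 3 = 1047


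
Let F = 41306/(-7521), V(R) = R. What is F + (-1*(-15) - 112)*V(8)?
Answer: -5877602/7521 ≈ -781.49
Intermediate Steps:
F = -41306/7521 (F = 41306*(-1/7521) = -41306/7521 ≈ -5.4921)
F + (-1*(-15) - 112)*V(8) = -41306/7521 + (-1*(-15) - 112)*8 = -41306/7521 + (15 - 112)*8 = -41306/7521 - 97*8 = -41306/7521 - 776 = -5877602/7521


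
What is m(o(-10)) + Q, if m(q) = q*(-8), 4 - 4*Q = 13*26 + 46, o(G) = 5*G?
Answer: 305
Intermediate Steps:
Q = -95 (Q = 1 - (13*26 + 46)/4 = 1 - (338 + 46)/4 = 1 - ¼*384 = 1 - 96 = -95)
m(q) = -8*q
m(o(-10)) + Q = -40*(-10) - 95 = -8*(-50) - 95 = 400 - 95 = 305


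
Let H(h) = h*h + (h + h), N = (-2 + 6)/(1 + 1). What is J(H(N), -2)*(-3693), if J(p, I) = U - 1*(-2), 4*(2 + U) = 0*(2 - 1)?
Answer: 0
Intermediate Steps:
N = 2 (N = 4/2 = 4*(1/2) = 2)
H(h) = h**2 + 2*h
U = -2 (U = -2 + (0*(2 - 1))/4 = -2 + (0*1)/4 = -2 + (1/4)*0 = -2 + 0 = -2)
J(p, I) = 0 (J(p, I) = -2 - 1*(-2) = -2 + 2 = 0)
J(H(N), -2)*(-3693) = 0*(-3693) = 0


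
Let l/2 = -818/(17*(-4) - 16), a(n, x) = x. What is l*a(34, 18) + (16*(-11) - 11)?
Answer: 1145/7 ≈ 163.57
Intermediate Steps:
l = 409/21 (l = 2*(-818/(17*(-4) - 16)) = 2*(-818/(-68 - 16)) = 2*(-818/(-84)) = 2*(-818*(-1/84)) = 2*(409/42) = 409/21 ≈ 19.476)
l*a(34, 18) + (16*(-11) - 11) = (409/21)*18 + (16*(-11) - 11) = 2454/7 + (-176 - 11) = 2454/7 - 187 = 1145/7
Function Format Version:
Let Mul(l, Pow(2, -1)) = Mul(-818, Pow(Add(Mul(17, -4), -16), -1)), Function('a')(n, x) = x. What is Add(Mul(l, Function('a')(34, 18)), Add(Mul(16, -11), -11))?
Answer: Rational(1145, 7) ≈ 163.57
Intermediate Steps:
l = Rational(409, 21) (l = Mul(2, Mul(-818, Pow(Add(Mul(17, -4), -16), -1))) = Mul(2, Mul(-818, Pow(Add(-68, -16), -1))) = Mul(2, Mul(-818, Pow(-84, -1))) = Mul(2, Mul(-818, Rational(-1, 84))) = Mul(2, Rational(409, 42)) = Rational(409, 21) ≈ 19.476)
Add(Mul(l, Function('a')(34, 18)), Add(Mul(16, -11), -11)) = Add(Mul(Rational(409, 21), 18), Add(Mul(16, -11), -11)) = Add(Rational(2454, 7), Add(-176, -11)) = Add(Rational(2454, 7), -187) = Rational(1145, 7)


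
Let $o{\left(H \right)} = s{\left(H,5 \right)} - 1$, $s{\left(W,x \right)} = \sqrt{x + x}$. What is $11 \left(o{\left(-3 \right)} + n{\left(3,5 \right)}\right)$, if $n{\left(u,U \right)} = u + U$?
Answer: $77 + 11 \sqrt{10} \approx 111.79$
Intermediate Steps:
$s{\left(W,x \right)} = \sqrt{2} \sqrt{x}$ ($s{\left(W,x \right)} = \sqrt{2 x} = \sqrt{2} \sqrt{x}$)
$o{\left(H \right)} = -1 + \sqrt{10}$ ($o{\left(H \right)} = \sqrt{2} \sqrt{5} - 1 = \sqrt{10} - 1 = -1 + \sqrt{10}$)
$n{\left(u,U \right)} = U + u$
$11 \left(o{\left(-3 \right)} + n{\left(3,5 \right)}\right) = 11 \left(\left(-1 + \sqrt{10}\right) + \left(5 + 3\right)\right) = 11 \left(\left(-1 + \sqrt{10}\right) + 8\right) = 11 \left(7 + \sqrt{10}\right) = 77 + 11 \sqrt{10}$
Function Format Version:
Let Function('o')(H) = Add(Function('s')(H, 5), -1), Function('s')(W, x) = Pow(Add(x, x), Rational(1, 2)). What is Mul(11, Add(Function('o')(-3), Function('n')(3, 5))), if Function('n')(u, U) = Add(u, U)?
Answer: Add(77, Mul(11, Pow(10, Rational(1, 2)))) ≈ 111.79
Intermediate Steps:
Function('s')(W, x) = Mul(Pow(2, Rational(1, 2)), Pow(x, Rational(1, 2))) (Function('s')(W, x) = Pow(Mul(2, x), Rational(1, 2)) = Mul(Pow(2, Rational(1, 2)), Pow(x, Rational(1, 2))))
Function('o')(H) = Add(-1, Pow(10, Rational(1, 2))) (Function('o')(H) = Add(Mul(Pow(2, Rational(1, 2)), Pow(5, Rational(1, 2))), -1) = Add(Pow(10, Rational(1, 2)), -1) = Add(-1, Pow(10, Rational(1, 2))))
Function('n')(u, U) = Add(U, u)
Mul(11, Add(Function('o')(-3), Function('n')(3, 5))) = Mul(11, Add(Add(-1, Pow(10, Rational(1, 2))), Add(5, 3))) = Mul(11, Add(Add(-1, Pow(10, Rational(1, 2))), 8)) = Mul(11, Add(7, Pow(10, Rational(1, 2)))) = Add(77, Mul(11, Pow(10, Rational(1, 2))))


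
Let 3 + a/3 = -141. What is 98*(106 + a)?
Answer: -31948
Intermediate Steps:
a = -432 (a = -9 + 3*(-141) = -9 - 423 = -432)
98*(106 + a) = 98*(106 - 432) = 98*(-326) = -31948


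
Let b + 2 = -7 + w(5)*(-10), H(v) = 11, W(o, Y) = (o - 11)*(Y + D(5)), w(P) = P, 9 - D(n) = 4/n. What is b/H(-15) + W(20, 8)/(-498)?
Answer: -51643/9130 ≈ -5.6564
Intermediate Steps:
D(n) = 9 - 4/n
W(o, Y) = (-11 + o)*(41/5 + Y) (W(o, Y) = (o - 11)*(Y + (9 - 4/5)) = (-11 + o)*(Y + (9 - 4*⅕)) = (-11 + o)*(Y + (9 - ⅘)) = (-11 + o)*(Y + 41/5) = (-11 + o)*(41/5 + Y))
b = -59 (b = -2 + (-7 + 5*(-10)) = -2 + (-7 - 50) = -2 - 57 = -59)
b/H(-15) + W(20, 8)/(-498) = -59/11 + (-451/5 - 11*8 + (41/5)*20 + 8*20)/(-498) = -59*1/11 + (-451/5 - 88 + 164 + 160)*(-1/498) = -59/11 + (729/5)*(-1/498) = -59/11 - 243/830 = -51643/9130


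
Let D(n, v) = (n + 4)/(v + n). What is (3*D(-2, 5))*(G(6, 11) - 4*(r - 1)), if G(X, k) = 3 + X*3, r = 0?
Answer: 50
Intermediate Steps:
G(X, k) = 3 + 3*X
D(n, v) = (4 + n)/(n + v)
(3*D(-2, 5))*(G(6, 11) - 4*(r - 1)) = (3*((4 - 2)/(-2 + 5)))*((3 + 3*6) - 4*(0 - 1)) = (3*(2/3))*((3 + 18) - 4*(-1)) = (3*((1/3)*2))*(21 + 4) = (3*(2/3))*25 = 2*25 = 50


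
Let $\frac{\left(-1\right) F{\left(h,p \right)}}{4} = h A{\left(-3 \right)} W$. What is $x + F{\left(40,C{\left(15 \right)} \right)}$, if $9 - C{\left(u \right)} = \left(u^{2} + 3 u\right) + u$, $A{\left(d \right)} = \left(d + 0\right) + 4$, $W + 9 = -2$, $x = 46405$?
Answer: $48165$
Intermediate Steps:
$W = -11$ ($W = -9 - 2 = -11$)
$A{\left(d \right)} = 4 + d$ ($A{\left(d \right)} = d + 4 = 4 + d$)
$C{\left(u \right)} = 9 - u^{2} - 4 u$ ($C{\left(u \right)} = 9 - \left(\left(u^{2} + 3 u\right) + u\right) = 9 - \left(u^{2} + 4 u\right) = 9 - u^{2} - 4 u$)
$F{\left(h,p \right)} = 44 h$ ($F{\left(h,p \right)} = - 4 h \left(4 - 3\right) \left(-11\right) = - 4 h 1 \left(-11\right) = - 4 h \left(-11\right) = - 4 \left(- 11 h\right) = 44 h$)
$x + F{\left(40,C{\left(15 \right)} \right)} = 46405 + 44 \cdot 40 = 46405 + 1760 = 48165$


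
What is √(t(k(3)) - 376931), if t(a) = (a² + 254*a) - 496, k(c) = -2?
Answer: I*√377931 ≈ 614.76*I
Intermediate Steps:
t(a) = -496 + a² + 254*a
√(t(k(3)) - 376931) = √((-496 + (-2)² + 254*(-2)) - 376931) = √((-496 + 4 - 508) - 376931) = √(-1000 - 376931) = √(-377931) = I*√377931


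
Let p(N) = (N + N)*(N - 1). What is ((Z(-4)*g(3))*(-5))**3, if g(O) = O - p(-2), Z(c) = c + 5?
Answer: 91125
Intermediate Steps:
Z(c) = 5 + c
p(N) = 2*N*(-1 + N) (p(N) = (2*N)*(-1 + N) = 2*N*(-1 + N))
g(O) = -12 + O (g(O) = O - 2*(-2)*(-1 - 2) = O - 2*(-2)*(-3) = O - 1*12 = O - 12 = -12 + O)
((Z(-4)*g(3))*(-5))**3 = (((5 - 4)*(-12 + 3))*(-5))**3 = ((1*(-9))*(-5))**3 = (-9*(-5))**3 = 45**3 = 91125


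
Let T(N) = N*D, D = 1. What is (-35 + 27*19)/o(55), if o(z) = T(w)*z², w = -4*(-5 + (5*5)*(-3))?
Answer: 239/484000 ≈ 0.00049380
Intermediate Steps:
w = 320 (w = -4*(-5 + 25*(-3)) = -4*(-5 - 75) = -4*(-80) = 320)
T(N) = N (T(N) = N*1 = N)
o(z) = 320*z²
(-35 + 27*19)/o(55) = (-35 + 27*19)/((320*55²)) = (-35 + 513)/((320*3025)) = 478/968000 = 478*(1/968000) = 239/484000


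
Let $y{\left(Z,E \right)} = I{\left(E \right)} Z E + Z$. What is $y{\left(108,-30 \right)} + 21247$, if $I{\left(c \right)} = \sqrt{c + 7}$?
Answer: $21355 - 3240 i \sqrt{23} \approx 21355.0 - 15539.0 i$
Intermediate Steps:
$I{\left(c \right)} = \sqrt{7 + c}$
$y{\left(Z,E \right)} = Z + E Z \sqrt{7 + E}$ ($y{\left(Z,E \right)} = \sqrt{7 + E} Z E + Z = Z \sqrt{7 + E} E + Z = E Z \sqrt{7 + E} + Z = Z + E Z \sqrt{7 + E}$)
$y{\left(108,-30 \right)} + 21247 = 108 \left(1 - 30 \sqrt{7 - 30}\right) + 21247 = 108 \left(1 - 30 \sqrt{-23}\right) + 21247 = 108 \left(1 - 30 i \sqrt{23}\right) + 21247 = \left(108 - 3240 i \sqrt{23}\right) + 21247 = 21355 - 3240 i \sqrt{23}$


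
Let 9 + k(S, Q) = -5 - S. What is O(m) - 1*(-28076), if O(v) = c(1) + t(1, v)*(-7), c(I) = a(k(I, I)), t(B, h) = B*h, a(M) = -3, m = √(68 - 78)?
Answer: 28073 - 7*I*√10 ≈ 28073.0 - 22.136*I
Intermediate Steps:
k(S, Q) = -14 - S (k(S, Q) = -9 + (-5 - S) = -14 - S)
m = I*√10 (m = √(-10) = I*√10 ≈ 3.1623*I)
c(I) = -3
O(v) = -3 - 7*v (O(v) = -3 + (1*v)*(-7) = -3 + v*(-7) = -3 - 7*v)
O(m) - 1*(-28076) = (-3 - 7*I*√10) - 1*(-28076) = (-3 - 7*I*√10) + 28076 = 28073 - 7*I*√10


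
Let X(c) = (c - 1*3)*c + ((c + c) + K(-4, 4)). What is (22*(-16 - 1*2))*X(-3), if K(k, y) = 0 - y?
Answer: -3168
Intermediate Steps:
K(k, y) = -y
X(c) = -4 + 2*c + c*(-3 + c) (X(c) = (c - 1*3)*c + ((c + c) - 1*4) = (c - 3)*c + (2*c - 4) = (-3 + c)*c + (-4 + 2*c) = c*(-3 + c) + (-4 + 2*c) = -4 + 2*c + c*(-3 + c))
(22*(-16 - 1*2))*X(-3) = (22*(-16 - 1*2))*(-4 + (-3)² - 1*(-3)) = (22*(-16 - 2))*(-4 + 9 + 3) = (22*(-18))*8 = -396*8 = -3168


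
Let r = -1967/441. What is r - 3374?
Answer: -212843/63 ≈ -3378.5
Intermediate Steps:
r = -281/63 (r = -1967*1/441 = -281/63 ≈ -4.4603)
r - 3374 = -281/63 - 3374 = -212843/63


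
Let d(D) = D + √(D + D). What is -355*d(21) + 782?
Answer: -6673 - 355*√42 ≈ -8973.7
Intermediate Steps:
d(D) = D + √2*√D (d(D) = D + √(2*D) = D + √2*√D)
-355*d(21) + 782 = -355*(21 + √2*√21) + 782 = -355*(21 + √42) + 782 = (-7455 - 355*√42) + 782 = -6673 - 355*√42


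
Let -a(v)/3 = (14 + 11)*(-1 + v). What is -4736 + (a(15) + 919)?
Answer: -4867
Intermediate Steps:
a(v) = 75 - 75*v (a(v) = -3*(14 + 11)*(-1 + v) = -75*(-1 + v) = -3*(-25 + 25*v) = 75 - 75*v)
-4736 + (a(15) + 919) = -4736 + ((75 - 75*15) + 919) = -4736 + ((75 - 1125) + 919) = -4736 + (-1050 + 919) = -4736 - 131 = -4867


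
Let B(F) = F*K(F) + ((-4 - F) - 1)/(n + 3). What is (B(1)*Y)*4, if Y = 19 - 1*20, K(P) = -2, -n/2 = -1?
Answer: 64/5 ≈ 12.800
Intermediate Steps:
n = 2 (n = -2*(-1) = 2)
B(F) = -1 - 11*F/5 (B(F) = F*(-2) + ((-4 - F) - 1)/(2 + 3) = -2*F + (-5 - F)/5 = -2*F + (-5 - F)*(1/5) = -2*F + (-1 - F/5) = -1 - 11*F/5)
Y = -1 (Y = 19 - 20 = -1)
(B(1)*Y)*4 = ((-1 - 11/5*1)*(-1))*4 = ((-1 - 11/5)*(-1))*4 = -16/5*(-1)*4 = (16/5)*4 = 64/5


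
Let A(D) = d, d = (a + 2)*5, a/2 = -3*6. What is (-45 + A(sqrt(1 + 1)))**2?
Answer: 46225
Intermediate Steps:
a = -36 (a = 2*(-3*6) = 2*(-18) = -36)
d = -170 (d = (-36 + 2)*5 = -34*5 = -170)
A(D) = -170
(-45 + A(sqrt(1 + 1)))**2 = (-45 - 170)**2 = (-215)**2 = 46225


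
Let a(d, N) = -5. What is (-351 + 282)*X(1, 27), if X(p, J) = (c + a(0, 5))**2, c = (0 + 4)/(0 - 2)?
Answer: -3381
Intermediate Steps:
c = -2 (c = 4/(-2) = 4*(-1/2) = -2)
X(p, J) = 49 (X(p, J) = (-2 - 5)**2 = (-7)**2 = 49)
(-351 + 282)*X(1, 27) = (-351 + 282)*49 = -69*49 = -3381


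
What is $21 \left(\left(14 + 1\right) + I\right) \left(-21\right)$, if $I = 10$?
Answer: $-11025$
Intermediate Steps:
$21 \left(\left(14 + 1\right) + I\right) \left(-21\right) = 21 \left(\left(14 + 1\right) + 10\right) \left(-21\right) = 21 \left(15 + 10\right) \left(-21\right) = 21 \cdot 25 \left(-21\right) = 525 \left(-21\right) = -11025$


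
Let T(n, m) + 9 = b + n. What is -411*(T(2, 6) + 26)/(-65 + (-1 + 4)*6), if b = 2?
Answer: 8631/47 ≈ 183.64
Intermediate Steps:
T(n, m) = -7 + n (T(n, m) = -9 + (2 + n) = -7 + n)
-411*(T(2, 6) + 26)/(-65 + (-1 + 4)*6) = -411*((-7 + 2) + 26)/(-65 + (-1 + 4)*6) = -411*(-5 + 26)/(-65 + 3*6) = -8631/(-65 + 18) = -8631/(-47) = -8631*(-1)/47 = -411*(-21/47) = 8631/47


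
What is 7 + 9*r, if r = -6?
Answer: -47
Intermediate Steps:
7 + 9*r = 7 + 9*(-6) = 7 - 54 = -47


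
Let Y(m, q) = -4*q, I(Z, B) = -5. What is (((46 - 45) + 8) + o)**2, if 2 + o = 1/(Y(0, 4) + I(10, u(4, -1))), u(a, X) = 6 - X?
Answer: 21316/441 ≈ 48.336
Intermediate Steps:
o = -43/21 (o = -2 + 1/(-4*4 - 5) = -2 + 1/(-16 - 5) = -2 + 1/(-21) = -2 - 1/21 = -43/21 ≈ -2.0476)
(((46 - 45) + 8) + o)**2 = (((46 - 45) + 8) - 43/21)**2 = ((1 + 8) - 43/21)**2 = (9 - 43/21)**2 = (146/21)**2 = 21316/441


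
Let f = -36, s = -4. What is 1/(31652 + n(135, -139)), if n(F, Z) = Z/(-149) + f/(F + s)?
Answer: 19519/617828233 ≈ 3.1593e-5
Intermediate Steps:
n(F, Z) = -36/(-4 + F) - Z/149 (n(F, Z) = Z/(-149) - 36/(F - 4) = Z*(-1/149) - 36/(-4 + F) = -Z/149 - 36/(-4 + F) = -36/(-4 + F) - Z/149)
1/(31652 + n(135, -139)) = 1/(31652 + (-5364 + 4*(-139) - 1*135*(-139))/(149*(-4 + 135))) = 1/(31652 + (1/149)*(-5364 - 556 + 18765)/131) = 1/(31652 + (1/149)*(1/131)*12845) = 1/(31652 + 12845/19519) = 1/(617828233/19519) = 19519/617828233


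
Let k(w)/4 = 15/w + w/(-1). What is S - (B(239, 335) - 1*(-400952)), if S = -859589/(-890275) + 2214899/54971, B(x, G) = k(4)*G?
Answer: -19603899240760281/48939307025 ≈ -4.0058e+5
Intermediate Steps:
k(w) = -4*w + 60/w (k(w) = 4*(15/w + w/(-1)) = 4*(15/w + w*(-1)) = 4*(15/w - w) = 4*(-w + 15/w) = -4*w + 60/w)
B(x, G) = -G (B(x, G) = (-4*4 + 60/4)*G = (-16 + 60*(¼))*G = (-16 + 15)*G = -G)
S = 2019121674144/48939307025 (S = -859589*(-1/890275) + 2214899*(1/54971) = 859589/890275 + 2214899/54971 = 2019121674144/48939307025 ≈ 41.258)
S - (B(239, 335) - 1*(-400952)) = 2019121674144/48939307025 - (-1*335 - 1*(-400952)) = 2019121674144/48939307025 - (-335 + 400952) = 2019121674144/48939307025 - 1*400617 = 2019121674144/48939307025 - 400617 = -19603899240760281/48939307025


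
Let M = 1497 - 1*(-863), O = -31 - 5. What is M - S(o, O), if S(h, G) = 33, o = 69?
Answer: 2327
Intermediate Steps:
O = -36
M = 2360 (M = 1497 + 863 = 2360)
M - S(o, O) = 2360 - 1*33 = 2360 - 33 = 2327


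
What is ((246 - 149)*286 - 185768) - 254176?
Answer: -412202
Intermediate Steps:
((246 - 149)*286 - 185768) - 254176 = (97*286 - 185768) - 254176 = (27742 - 185768) - 254176 = -158026 - 254176 = -412202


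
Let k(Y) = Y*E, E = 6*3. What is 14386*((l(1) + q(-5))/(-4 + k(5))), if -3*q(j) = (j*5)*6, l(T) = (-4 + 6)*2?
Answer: 388422/43 ≈ 9033.1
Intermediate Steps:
E = 18
l(T) = 4 (l(T) = 2*2 = 4)
k(Y) = 18*Y (k(Y) = Y*18 = 18*Y)
q(j) = -10*j (q(j) = -j*5*6/3 = -5*j*6/3 = -10*j)
14386*((l(1) + q(-5))/(-4 + k(5))) = 14386*((4 - 10*(-5))/(-4 + 18*5)) = 14386*((4 + 50)/(-4 + 90)) = 14386*(54/86) = 14386*(54*(1/86)) = 14386*(27/43) = 388422/43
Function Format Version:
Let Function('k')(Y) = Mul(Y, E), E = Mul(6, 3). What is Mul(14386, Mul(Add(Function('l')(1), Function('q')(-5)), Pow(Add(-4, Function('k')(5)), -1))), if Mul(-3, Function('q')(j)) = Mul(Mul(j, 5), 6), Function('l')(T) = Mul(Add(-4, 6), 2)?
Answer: Rational(388422, 43) ≈ 9033.1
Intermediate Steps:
E = 18
Function('l')(T) = 4 (Function('l')(T) = Mul(2, 2) = 4)
Function('k')(Y) = Mul(18, Y) (Function('k')(Y) = Mul(Y, 18) = Mul(18, Y))
Function('q')(j) = Mul(-10, j) (Function('q')(j) = Mul(Rational(-1, 3), Mul(Mul(j, 5), 6)) = Mul(Rational(-1, 3), Mul(Mul(5, j), 6)) = Mul(Rational(-1, 3), Mul(30, j)) = Mul(-10, j))
Mul(14386, Mul(Add(Function('l')(1), Function('q')(-5)), Pow(Add(-4, Function('k')(5)), -1))) = Mul(14386, Mul(Add(4, Mul(-10, -5)), Pow(Add(-4, Mul(18, 5)), -1))) = Mul(14386, Mul(Add(4, 50), Pow(Add(-4, 90), -1))) = Mul(14386, Mul(54, Pow(86, -1))) = Mul(14386, Mul(54, Rational(1, 86))) = Mul(14386, Rational(27, 43)) = Rational(388422, 43)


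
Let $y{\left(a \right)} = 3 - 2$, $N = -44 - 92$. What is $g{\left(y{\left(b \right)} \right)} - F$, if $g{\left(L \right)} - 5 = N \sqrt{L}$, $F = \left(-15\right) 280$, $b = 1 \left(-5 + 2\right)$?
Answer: $4069$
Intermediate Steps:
$b = -3$ ($b = 1 \left(-3\right) = -3$)
$F = -4200$
$N = -136$
$y{\left(a \right)} = 1$
$g{\left(L \right)} = 5 - 136 \sqrt{L}$
$g{\left(y{\left(b \right)} \right)} - F = \left(5 - 136 \sqrt{1}\right) - -4200 = \left(5 - 136\right) + 4200 = -131 + 4200 = 4069$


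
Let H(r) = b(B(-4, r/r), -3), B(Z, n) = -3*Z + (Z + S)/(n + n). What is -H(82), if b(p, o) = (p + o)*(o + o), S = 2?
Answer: 48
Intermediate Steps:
B(Z, n) = -3*Z + (2 + Z)/(2*n) (B(Z, n) = -3*Z + (Z + 2)/(n + n) = -3*Z + (2 + Z)/((2*n)) = -3*Z + (2 + Z)*(1/(2*n)) = -3*Z + (2 + Z)/(2*n))
b(p, o) = 2*o*(o + p) (b(p, o) = (o + p)*(2*o) = 2*o*(o + p))
H(r) = -48 (H(r) = 2*(-3)*(-3 + (2 - 4 - 6*(-4)*r/r)/(2*((r/r)))) = 2*(-3)*(-3 + (1/2)*(2 - 4 - 6*(-4)*1)/1) = 2*(-3)*(-3 + (1/2)*1*(2 - 4 + 24)) = 2*(-3)*(-3 + (1/2)*1*22) = 2*(-3)*(-3 + 11) = 2*(-3)*8 = -48)
-H(82) = -1*(-48) = 48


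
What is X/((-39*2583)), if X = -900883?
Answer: 900883/100737 ≈ 8.9429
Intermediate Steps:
X/((-39*2583)) = -900883/((-39*2583)) = -900883/(-100737) = -900883*(-1/100737) = 900883/100737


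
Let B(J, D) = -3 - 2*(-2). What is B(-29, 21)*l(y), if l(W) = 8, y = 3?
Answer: 8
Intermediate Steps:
B(J, D) = 1 (B(J, D) = -3 + 4 = 1)
B(-29, 21)*l(y) = 1*8 = 8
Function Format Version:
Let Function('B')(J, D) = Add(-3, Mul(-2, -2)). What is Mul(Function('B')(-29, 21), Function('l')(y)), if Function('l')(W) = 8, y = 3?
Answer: 8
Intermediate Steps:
Function('B')(J, D) = 1 (Function('B')(J, D) = Add(-3, 4) = 1)
Mul(Function('B')(-29, 21), Function('l')(y)) = Mul(1, 8) = 8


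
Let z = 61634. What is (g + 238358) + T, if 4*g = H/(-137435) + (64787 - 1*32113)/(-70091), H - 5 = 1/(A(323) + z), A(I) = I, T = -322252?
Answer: -1938986536519103/23112306515 ≈ -83894.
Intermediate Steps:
H = 309786/61957 (H = 5 + 1/(323 + 61634) = 5 + 1/61957 = 309786/61957 ≈ 5.0000)
g = -2693749693/23112306515 (g = ((309786/61957)/(-137435) + (64787 - 1*32113)/(-70091))/4 = ((309786/61957)*(-1/137435) + (64787 - 32113)*(-1/70091))/4 = (-309786/8515060295 + 32674*(-1/70091))/4 = (-309786/8515060295 - 62/133)/4 = (¼)*(-10774998772/23112306515) = -2693749693/23112306515 ≈ -0.11655)
(g + 238358) + T = (-2693749693/23112306515 + 238358) - 322252 = 5509000462552677/23112306515 - 322252 = -1938986536519103/23112306515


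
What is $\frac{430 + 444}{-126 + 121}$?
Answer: $- \frac{874}{5} \approx -174.8$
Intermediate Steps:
$\frac{430 + 444}{-126 + 121} = \frac{874}{-5} = 874 \left(- \frac{1}{5}\right) = - \frac{874}{5}$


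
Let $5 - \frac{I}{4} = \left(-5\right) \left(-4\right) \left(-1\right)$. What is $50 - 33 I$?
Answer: $-3250$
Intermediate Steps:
$I = 100$ ($I = 20 - 4 \left(-5\right) \left(-4\right) \left(-1\right) = 20 - 4 \cdot 20 \left(-1\right) = 20 - -80 = 20 + 80 = 100$)
$50 - 33 I = 50 - 3300 = -3250$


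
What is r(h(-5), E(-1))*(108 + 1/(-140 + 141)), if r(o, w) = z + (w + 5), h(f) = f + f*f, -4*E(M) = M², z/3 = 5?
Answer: 8611/4 ≈ 2152.8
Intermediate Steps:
z = 15 (z = 3*5 = 15)
E(M) = -M²/4
h(f) = f + f²
r(o, w) = 20 + w (r(o, w) = 15 + (w + 5) = 15 + (5 + w) = 20 + w)
r(h(-5), E(-1))*(108 + 1/(-140 + 141)) = (20 - ¼*(-1)²)*(108 + 1/(-140 + 141)) = (20 - ¼*1)*(108 + 1/1) = (20 - ¼)*(108 + 1) = (79/4)*109 = 8611/4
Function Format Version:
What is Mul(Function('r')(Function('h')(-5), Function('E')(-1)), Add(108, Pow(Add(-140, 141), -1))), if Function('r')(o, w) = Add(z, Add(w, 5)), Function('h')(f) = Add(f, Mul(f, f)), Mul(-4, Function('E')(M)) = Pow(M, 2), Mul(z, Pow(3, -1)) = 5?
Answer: Rational(8611, 4) ≈ 2152.8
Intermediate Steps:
z = 15 (z = Mul(3, 5) = 15)
Function('E')(M) = Mul(Rational(-1, 4), Pow(M, 2))
Function('h')(f) = Add(f, Pow(f, 2))
Function('r')(o, w) = Add(20, w) (Function('r')(o, w) = Add(15, Add(w, 5)) = Add(15, Add(5, w)) = Add(20, w))
Mul(Function('r')(Function('h')(-5), Function('E')(-1)), Add(108, Pow(Add(-140, 141), -1))) = Mul(Add(20, Mul(Rational(-1, 4), Pow(-1, 2))), Add(108, Pow(Add(-140, 141), -1))) = Mul(Add(20, Mul(Rational(-1, 4), 1)), Add(108, Pow(1, -1))) = Mul(Add(20, Rational(-1, 4)), Add(108, 1)) = Mul(Rational(79, 4), 109) = Rational(8611, 4)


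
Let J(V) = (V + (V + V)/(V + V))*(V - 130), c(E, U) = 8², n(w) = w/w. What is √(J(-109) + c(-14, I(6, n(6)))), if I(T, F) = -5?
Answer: 2*√6469 ≈ 160.86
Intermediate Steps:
n(w) = 1
c(E, U) = 64
J(V) = (1 + V)*(-130 + V) (J(V) = (V + (2*V)/((2*V)))*(-130 + V) = (V + (2*V)*(1/(2*V)))*(-130 + V) = (V + 1)*(-130 + V) = (1 + V)*(-130 + V))
√(J(-109) + c(-14, I(6, n(6)))) = √((-130 + (-109)² - 129*(-109)) + 64) = √((-130 + 11881 + 14061) + 64) = √(25812 + 64) = √25876 = 2*√6469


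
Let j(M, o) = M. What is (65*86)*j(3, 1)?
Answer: 16770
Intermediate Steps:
(65*86)*j(3, 1) = (65*86)*3 = 5590*3 = 16770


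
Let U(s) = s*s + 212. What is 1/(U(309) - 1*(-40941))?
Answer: 1/136634 ≈ 7.3188e-6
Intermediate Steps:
U(s) = 212 + s² (U(s) = s² + 212 = 212 + s²)
1/(U(309) - 1*(-40941)) = 1/((212 + 309²) - 1*(-40941)) = 1/((212 + 95481) + 40941) = 1/(95693 + 40941) = 1/136634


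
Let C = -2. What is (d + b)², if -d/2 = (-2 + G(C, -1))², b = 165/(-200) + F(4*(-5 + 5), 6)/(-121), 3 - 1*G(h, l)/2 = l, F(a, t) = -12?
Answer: 123899072049/23425600 ≈ 5289.0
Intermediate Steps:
G(h, l) = 6 - 2*l
b = -3513/4840 (b = 165/(-200) - 12/(-121) = 165*(-1/200) - 12*(-1/121) = -33/40 + 12/121 = -3513/4840 ≈ -0.72583)
d = -72 (d = -2*(-2 + (6 - 2*(-1)))² = -2*(-2 + (6 + 2))² = -2*(-2 + 8)² = -2*6² = -2*36 = -72)
(d + b)² = (-72 - 3513/4840)² = (-351993/4840)² = 123899072049/23425600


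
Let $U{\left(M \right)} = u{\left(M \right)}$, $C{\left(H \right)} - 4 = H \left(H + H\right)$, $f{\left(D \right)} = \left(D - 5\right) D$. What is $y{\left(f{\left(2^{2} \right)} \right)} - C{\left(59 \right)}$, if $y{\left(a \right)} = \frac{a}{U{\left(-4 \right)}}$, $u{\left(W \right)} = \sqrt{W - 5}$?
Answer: $-6966 + \frac{4 i}{3} \approx -6966.0 + 1.3333 i$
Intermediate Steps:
$f{\left(D \right)} = D \left(-5 + D\right)$ ($f{\left(D \right)} = \left(-5 + D\right) D = D \left(-5 + D\right)$)
$C{\left(H \right)} = 4 + 2 H^{2}$ ($C{\left(H \right)} = 4 + H \left(H + H\right) = 4 + H 2 H = 4 + 2 H^{2}$)
$u{\left(W \right)} = \sqrt{-5 + W}$
$U{\left(M \right)} = \sqrt{-5 + M}$
$y{\left(a \right)} = - \frac{i a}{3}$ ($y{\left(a \right)} = \frac{a}{\sqrt{-5 - 4}} = \frac{a}{\sqrt{-9}} = \frac{a}{3 i} = a \left(- \frac{i}{3}\right) = - \frac{i a}{3}$)
$y{\left(f{\left(2^{2} \right)} \right)} - C{\left(59 \right)} = - \frac{i 2^{2} \left(-5 + 2^{2}\right)}{3} - \left(4 + 2 \cdot 59^{2}\right) = - \frac{i 4 \left(-5 + 4\right)}{3} - \left(4 + 2 \cdot 3481\right) = - \frac{i 4 \left(-1\right)}{3} - \left(4 + 6962\right) = \left(- \frac{1}{3}\right) i \left(-4\right) - 6966 = \frac{4 i}{3} - 6966 = -6966 + \frac{4 i}{3}$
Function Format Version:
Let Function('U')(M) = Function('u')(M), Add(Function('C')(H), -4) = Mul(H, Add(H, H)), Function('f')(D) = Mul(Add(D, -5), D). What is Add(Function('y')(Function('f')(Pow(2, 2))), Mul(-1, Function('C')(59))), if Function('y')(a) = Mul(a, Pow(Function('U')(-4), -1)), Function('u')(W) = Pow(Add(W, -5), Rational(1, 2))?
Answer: Add(-6966, Mul(Rational(4, 3), I)) ≈ Add(-6966.0, Mul(1.3333, I))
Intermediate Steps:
Function('f')(D) = Mul(D, Add(-5, D)) (Function('f')(D) = Mul(Add(-5, D), D) = Mul(D, Add(-5, D)))
Function('C')(H) = Add(4, Mul(2, Pow(H, 2))) (Function('C')(H) = Add(4, Mul(H, Add(H, H))) = Add(4, Mul(H, Mul(2, H))) = Add(4, Mul(2, Pow(H, 2))))
Function('u')(W) = Pow(Add(-5, W), Rational(1, 2))
Function('U')(M) = Pow(Add(-5, M), Rational(1, 2))
Function('y')(a) = Mul(Rational(-1, 3), I, a) (Function('y')(a) = Mul(a, Pow(Pow(Add(-5, -4), Rational(1, 2)), -1)) = Mul(a, Pow(Pow(-9, Rational(1, 2)), -1)) = Mul(a, Pow(Mul(3, I), -1)) = Mul(a, Mul(Rational(-1, 3), I)) = Mul(Rational(-1, 3), I, a))
Add(Function('y')(Function('f')(Pow(2, 2))), Mul(-1, Function('C')(59))) = Add(Mul(Rational(-1, 3), I, Mul(Pow(2, 2), Add(-5, Pow(2, 2)))), Mul(-1, Add(4, Mul(2, Pow(59, 2))))) = Add(Mul(Rational(-1, 3), I, Mul(4, Add(-5, 4))), Mul(-1, Add(4, Mul(2, 3481)))) = Add(Mul(Rational(-1, 3), I, Mul(4, -1)), Mul(-1, Add(4, 6962))) = Add(Mul(Rational(-1, 3), I, -4), Mul(-1, 6966)) = Add(Mul(Rational(4, 3), I), -6966) = Add(-6966, Mul(Rational(4, 3), I))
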